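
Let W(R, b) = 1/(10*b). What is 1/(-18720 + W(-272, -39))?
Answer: -390/7300801 ≈ -5.3419e-5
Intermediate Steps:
W(R, b) = 1/(10*b)
1/(-18720 + W(-272, -39)) = 1/(-18720 + (1/10)/(-39)) = 1/(-18720 + (1/10)*(-1/39)) = 1/(-18720 - 1/390) = 1/(-7300801/390) = -390/7300801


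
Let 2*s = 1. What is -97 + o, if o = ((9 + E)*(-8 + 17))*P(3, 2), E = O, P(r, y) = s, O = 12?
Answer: -5/2 ≈ -2.5000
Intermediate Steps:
s = ½ (s = (½)*1 = ½ ≈ 0.50000)
P(r, y) = ½
E = 12
o = 189/2 (o = ((9 + 12)*(-8 + 17))*(½) = (21*9)*(½) = 189*(½) = 189/2 ≈ 94.500)
-97 + o = -97 + 189/2 = -5/2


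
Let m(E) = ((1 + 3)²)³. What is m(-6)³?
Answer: 68719476736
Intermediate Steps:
m(E) = 4096 (m(E) = (4²)³ = 16³ = 4096)
m(-6)³ = 4096³ = 68719476736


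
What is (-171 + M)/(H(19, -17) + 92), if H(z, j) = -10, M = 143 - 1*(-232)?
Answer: 102/41 ≈ 2.4878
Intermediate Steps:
M = 375 (M = 143 + 232 = 375)
(-171 + M)/(H(19, -17) + 92) = (-171 + 375)/(-10 + 92) = 204/82 = 204*(1/82) = 102/41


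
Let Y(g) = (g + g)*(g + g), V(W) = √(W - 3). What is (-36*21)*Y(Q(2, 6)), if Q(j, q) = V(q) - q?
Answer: -117936 + 36288*√3 ≈ -55083.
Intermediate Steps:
V(W) = √(-3 + W)
Q(j, q) = √(-3 + q) - q
Y(g) = 4*g² (Y(g) = (2*g)*(2*g) = 4*g²)
(-36*21)*Y(Q(2, 6)) = (-36*21)*(4*(√(-3 + 6) - 1*6)²) = -3024*(√3 - 6)² = -3024*(-6 + √3)²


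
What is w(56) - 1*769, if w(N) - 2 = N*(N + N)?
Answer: 5505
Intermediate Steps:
w(N) = 2 + 2*N² (w(N) = 2 + N*(N + N) = 2 + N*(2*N) = 2 + 2*N²)
w(56) - 1*769 = (2 + 2*56²) - 1*769 = (2 + 2*3136) - 769 = (2 + 6272) - 769 = 6274 - 769 = 5505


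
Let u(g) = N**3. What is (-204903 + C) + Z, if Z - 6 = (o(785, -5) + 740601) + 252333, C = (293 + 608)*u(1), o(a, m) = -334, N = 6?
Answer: 982319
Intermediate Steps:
u(g) = 216 (u(g) = 6**3 = 216)
C = 194616 (C = (293 + 608)*216 = 901*216 = 194616)
Z = 992606 (Z = 6 + ((-334 + 740601) + 252333) = 6 + (740267 + 252333) = 6 + 992600 = 992606)
(-204903 + C) + Z = (-204903 + 194616) + 992606 = -10287 + 992606 = 982319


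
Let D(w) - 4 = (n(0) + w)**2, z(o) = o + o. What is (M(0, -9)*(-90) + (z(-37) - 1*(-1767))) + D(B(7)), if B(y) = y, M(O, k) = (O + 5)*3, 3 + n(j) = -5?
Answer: 348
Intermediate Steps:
z(o) = 2*o
n(j) = -8 (n(j) = -3 - 5 = -8)
M(O, k) = 15 + 3*O (M(O, k) = (5 + O)*3 = 15 + 3*O)
D(w) = 4 + (-8 + w)**2
(M(0, -9)*(-90) + (z(-37) - 1*(-1767))) + D(B(7)) = ((15 + 3*0)*(-90) + (2*(-37) - 1*(-1767))) + (4 + (-8 + 7)**2) = ((15 + 0)*(-90) + (-74 + 1767)) + (4 + (-1)**2) = (15*(-90) + 1693) + (4 + 1) = (-1350 + 1693) + 5 = 343 + 5 = 348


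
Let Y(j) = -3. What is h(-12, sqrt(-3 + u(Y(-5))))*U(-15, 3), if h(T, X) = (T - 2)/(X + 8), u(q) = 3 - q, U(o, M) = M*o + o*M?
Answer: 10080/61 - 1260*sqrt(3)/61 ≈ 129.47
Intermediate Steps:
U(o, M) = 2*M*o (U(o, M) = M*o + M*o = 2*M*o)
h(T, X) = (-2 + T)/(8 + X)
h(-12, sqrt(-3 + u(Y(-5))))*U(-15, 3) = ((-2 - 12)/(8 + sqrt(-3 + (3 - 1*(-3)))))*(2*3*(-15)) = (-14/(8 + sqrt(-3 + (3 + 3))))*(-90) = (-14/(8 + sqrt(-3 + 6)))*(-90) = (-14/(8 + sqrt(3)))*(-90) = -14/(8 + sqrt(3))*(-90) = 1260/(8 + sqrt(3))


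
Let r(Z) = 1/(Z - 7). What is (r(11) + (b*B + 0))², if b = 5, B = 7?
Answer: 19881/16 ≈ 1242.6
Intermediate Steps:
r(Z) = 1/(-7 + Z)
(r(11) + (b*B + 0))² = (1/(-7 + 11) + (5*7 + 0))² = (1/4 + (35 + 0))² = (¼ + 35)² = (141/4)² = 19881/16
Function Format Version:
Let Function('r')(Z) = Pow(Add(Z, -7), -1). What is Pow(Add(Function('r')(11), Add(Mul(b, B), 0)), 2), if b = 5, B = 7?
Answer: Rational(19881, 16) ≈ 1242.6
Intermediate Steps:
Function('r')(Z) = Pow(Add(-7, Z), -1)
Pow(Add(Function('r')(11), Add(Mul(b, B), 0)), 2) = Pow(Add(Pow(Add(-7, 11), -1), Add(Mul(5, 7), 0)), 2) = Pow(Add(Pow(4, -1), Add(35, 0)), 2) = Pow(Add(Rational(1, 4), 35), 2) = Pow(Rational(141, 4), 2) = Rational(19881, 16)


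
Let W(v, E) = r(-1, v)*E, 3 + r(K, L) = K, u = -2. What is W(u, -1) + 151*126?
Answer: 19030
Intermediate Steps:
r(K, L) = -3 + K
W(v, E) = -4*E (W(v, E) = (-3 - 1)*E = -4*E)
W(u, -1) + 151*126 = -4*(-1) + 151*126 = 4 + 19026 = 19030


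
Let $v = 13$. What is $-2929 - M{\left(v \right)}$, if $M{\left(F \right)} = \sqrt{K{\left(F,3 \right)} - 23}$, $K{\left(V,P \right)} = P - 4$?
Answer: $-2929 - 2 i \sqrt{6} \approx -2929.0 - 4.899 i$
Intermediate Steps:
$K{\left(V,P \right)} = -4 + P$
$M{\left(F \right)} = 2 i \sqrt{6}$ ($M{\left(F \right)} = \sqrt{\left(-4 + 3\right) - 23} = \sqrt{-1 - 23} = \sqrt{-24} = 2 i \sqrt{6}$)
$-2929 - M{\left(v \right)} = -2929 - 2 i \sqrt{6}$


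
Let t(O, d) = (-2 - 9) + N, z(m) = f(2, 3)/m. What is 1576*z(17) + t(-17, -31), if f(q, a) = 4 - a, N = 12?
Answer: 1593/17 ≈ 93.706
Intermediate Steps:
z(m) = 1/m (z(m) = (4 - 1*3)/m = (4 - 3)/m = 1/m)
t(O, d) = 1 (t(O, d) = (-2 - 9) + 12 = -11 + 12 = 1)
1576*z(17) + t(-17, -31) = 1576/17 + 1 = 1593/17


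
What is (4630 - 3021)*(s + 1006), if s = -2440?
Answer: -2307306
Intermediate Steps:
(4630 - 3021)*(s + 1006) = (4630 - 3021)*(-2440 + 1006) = 1609*(-1434) = -2307306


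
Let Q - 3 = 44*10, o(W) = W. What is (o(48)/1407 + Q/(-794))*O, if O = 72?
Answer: -7022268/186193 ≈ -37.715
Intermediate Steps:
Q = 443 (Q = 3 + 44*10 = 3 + 440 = 443)
(o(48)/1407 + Q/(-794))*O = (48/1407 + 443/(-794))*72 = (48*(1/1407) + 443*(-1/794))*72 = (16/469 - 443/794)*72 = -195063/372386*72 = -7022268/186193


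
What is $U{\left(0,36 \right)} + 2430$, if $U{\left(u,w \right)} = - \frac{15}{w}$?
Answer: $\frac{29155}{12} \approx 2429.6$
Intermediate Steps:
$U{\left(0,36 \right)} + 2430 = - \frac{15}{36} + 2430 = \left(-15\right) \frac{1}{36} + 2430 = - \frac{5}{12} + 2430 = \frac{29155}{12}$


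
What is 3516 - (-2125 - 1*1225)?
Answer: 6866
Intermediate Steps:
3516 - (-2125 - 1*1225) = 3516 - (-2125 - 1225) = 3516 - 1*(-3350) = 3516 + 3350 = 6866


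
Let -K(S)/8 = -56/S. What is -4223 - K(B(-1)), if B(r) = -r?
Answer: -4671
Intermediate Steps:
K(S) = 448/S (K(S) = -(-448)/S = 448/S)
-4223 - K(B(-1)) = -4223 - 448/((-1*(-1))) = -4223 - 448/1 = -4223 - 448 = -4671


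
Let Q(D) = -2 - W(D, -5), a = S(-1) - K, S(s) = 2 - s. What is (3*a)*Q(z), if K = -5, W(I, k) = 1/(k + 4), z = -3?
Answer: -24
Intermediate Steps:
W(I, k) = 1/(4 + k)
a = 8 (a = (2 - 1*(-1)) - 1*(-5) = (2 + 1) + 5 = 3 + 5 = 8)
Q(D) = -1 (Q(D) = -2 - 1/(4 - 5) = -2 - 1/(-1) = -2 - 1*(-1) = -2 + 1 = -1)
(3*a)*Q(z) = (3*8)*(-1) = 24*(-1) = -24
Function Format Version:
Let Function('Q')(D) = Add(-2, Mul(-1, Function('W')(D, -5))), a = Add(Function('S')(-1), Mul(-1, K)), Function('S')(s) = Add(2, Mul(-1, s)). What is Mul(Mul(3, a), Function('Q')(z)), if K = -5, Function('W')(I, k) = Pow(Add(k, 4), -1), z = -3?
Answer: -24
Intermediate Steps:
Function('W')(I, k) = Pow(Add(4, k), -1)
a = 8 (a = Add(Add(2, Mul(-1, -1)), Mul(-1, -5)) = Add(Add(2, 1), 5) = Add(3, 5) = 8)
Function('Q')(D) = -1 (Function('Q')(D) = Add(-2, Mul(-1, Pow(Add(4, -5), -1))) = Add(-2, Mul(-1, Pow(-1, -1))) = Add(-2, Mul(-1, -1)) = Add(-2, 1) = -1)
Mul(Mul(3, a), Function('Q')(z)) = Mul(Mul(3, 8), -1) = Mul(24, -1) = -24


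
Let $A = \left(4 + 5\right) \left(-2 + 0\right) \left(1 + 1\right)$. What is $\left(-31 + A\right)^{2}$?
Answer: $4489$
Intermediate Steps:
$A = -36$ ($A = 9 \left(\left(-2\right) 2\right) = 9 \left(-4\right) = -36$)
$\left(-31 + A\right)^{2} = \left(-31 - 36\right)^{2} = \left(-67\right)^{2} = 4489$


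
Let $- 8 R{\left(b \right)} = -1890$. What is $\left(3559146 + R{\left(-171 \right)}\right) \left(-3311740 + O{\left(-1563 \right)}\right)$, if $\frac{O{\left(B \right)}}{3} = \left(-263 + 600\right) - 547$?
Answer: $- \frac{23579981966865}{2} \approx -1.179 \cdot 10^{13}$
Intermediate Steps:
$O{\left(B \right)} = -630$ ($O{\left(B \right)} = 3 \left(\left(-263 + 600\right) - 547\right) = 3 \left(337 - 547\right) = 3 \left(-210\right) = -630$)
$R{\left(b \right)} = \frac{945}{4}$ ($R{\left(b \right)} = \left(- \frac{1}{8}\right) \left(-1890\right) = \frac{945}{4}$)
$\left(3559146 + R{\left(-171 \right)}\right) \left(-3311740 + O{\left(-1563 \right)}\right) = \left(3559146 + \frac{945}{4}\right) \left(-3311740 - 630\right) = \frac{14237529}{4} \left(-3312370\right) = - \frac{23579981966865}{2}$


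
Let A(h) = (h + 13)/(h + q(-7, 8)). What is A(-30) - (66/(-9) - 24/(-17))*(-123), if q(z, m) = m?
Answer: -272115/374 ≈ -727.58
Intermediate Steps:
A(h) = (13 + h)/(8 + h) (A(h) = (h + 13)/(h + 8) = (13 + h)/(8 + h))
A(-30) - (66/(-9) - 24/(-17))*(-123) = (13 - 30)/(8 - 30) - (66/(-9) - 24/(-17))*(-123) = -17/(-22) - (66*(-⅑) - 24*(-1/17))*(-123) = -1/22*(-17) - (-22/3 + 24/17)*(-123) = 17/22 - (-302)*(-123)/51 = 17/22 - 1*12382/17 = 17/22 - 12382/17 = -272115/374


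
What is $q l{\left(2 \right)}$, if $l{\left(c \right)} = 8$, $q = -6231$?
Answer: $-49848$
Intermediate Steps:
$q l{\left(2 \right)} = \left(-6231\right) 8 = -49848$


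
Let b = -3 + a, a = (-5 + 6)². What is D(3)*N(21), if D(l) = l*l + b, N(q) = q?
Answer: 147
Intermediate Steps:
a = 1 (a = 1² = 1)
b = -2 (b = -3 + 1 = -2)
D(l) = -2 + l² (D(l) = l*l - 2 = l² - 2 = -2 + l²)
D(3)*N(21) = (-2 + 3²)*21 = (-2 + 9)*21 = 7*21 = 147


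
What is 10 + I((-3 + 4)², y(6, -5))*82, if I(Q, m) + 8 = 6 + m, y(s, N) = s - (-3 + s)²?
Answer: -400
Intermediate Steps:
I(Q, m) = -2 + m (I(Q, m) = -8 + (6 + m) = -2 + m)
10 + I((-3 + 4)², y(6, -5))*82 = 10 + (-2 + (6 - (-3 + 6)²))*82 = 10 + (-2 + (6 - 1*3²))*82 = 10 + (-2 + (6 - 1*9))*82 = 10 + (-2 + (6 - 9))*82 = 10 + (-2 - 3)*82 = 10 - 5*82 = 10 - 410 = -400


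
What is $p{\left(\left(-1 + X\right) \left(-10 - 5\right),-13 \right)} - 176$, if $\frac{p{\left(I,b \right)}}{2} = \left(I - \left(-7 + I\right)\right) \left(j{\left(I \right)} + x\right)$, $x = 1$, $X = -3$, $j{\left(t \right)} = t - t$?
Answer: $-162$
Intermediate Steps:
$j{\left(t \right)} = 0$
$p{\left(I,b \right)} = 14$ ($p{\left(I,b \right)} = 2 \left(I - \left(-7 + I\right)\right) \left(0 + 1\right) = 2 \cdot 7 \cdot 1 = 2 \cdot 7 = 14$)
$p{\left(\left(-1 + X\right) \left(-10 - 5\right),-13 \right)} - 176 = 14 - 176 = -162$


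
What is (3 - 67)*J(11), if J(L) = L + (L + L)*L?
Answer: -16192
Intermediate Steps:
J(L) = L + 2*L² (J(L) = L + (2*L)*L = L + 2*L²)
(3 - 67)*J(11) = (3 - 67)*(11*(1 + 2*11)) = -704*(1 + 22) = -704*23 = -64*253 = -16192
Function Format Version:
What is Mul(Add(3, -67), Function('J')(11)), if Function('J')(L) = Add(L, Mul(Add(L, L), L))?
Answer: -16192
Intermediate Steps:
Function('J')(L) = Add(L, Mul(2, Pow(L, 2))) (Function('J')(L) = Add(L, Mul(Mul(2, L), L)) = Add(L, Mul(2, Pow(L, 2))))
Mul(Add(3, -67), Function('J')(11)) = Mul(Add(3, -67), Mul(11, Add(1, Mul(2, 11)))) = Mul(-64, Mul(11, Add(1, 22))) = Mul(-64, Mul(11, 23)) = Mul(-64, 253) = -16192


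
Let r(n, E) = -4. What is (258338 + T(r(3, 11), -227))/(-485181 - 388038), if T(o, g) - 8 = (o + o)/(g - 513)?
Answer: -47794012/161545515 ≈ -0.29585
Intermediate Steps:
T(o, g) = 8 + 2*o/(-513 + g) (T(o, g) = 8 + (o + o)/(g - 513) = 8 + (2*o)/(-513 + g) = 8 + 2*o/(-513 + g))
(258338 + T(r(3, 11), -227))/(-485181 - 388038) = (258338 + 2*(-2052 - 4 + 4*(-227))/(-513 - 227))/(-485181 - 388038) = (258338 + 2*(-2052 - 4 - 908)/(-740))/(-873219) = (258338 + 2*(-1/740)*(-2964))*(-1/873219) = (258338 + 1482/185)*(-1/873219) = (47794012/185)*(-1/873219) = -47794012/161545515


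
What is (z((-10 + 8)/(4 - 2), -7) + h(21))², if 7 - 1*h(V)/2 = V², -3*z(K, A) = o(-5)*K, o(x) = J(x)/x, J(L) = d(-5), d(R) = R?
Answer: 6775609/9 ≈ 7.5285e+5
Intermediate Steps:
J(L) = -5
o(x) = -5/x
z(K, A) = -K/3 (z(K, A) = -(-5/(-5))*K/3 = -(-5*(-⅕))*K/3 = -K/3)
h(V) = 14 - 2*V²
(z((-10 + 8)/(4 - 2), -7) + h(21))² = (-(-10 + 8)/(3*(4 - 2)) + (14 - 2*21²))² = (-(-2)/(3*2) + (14 - 2*441))² = (-(-2)/(3*2) + (14 - 882))² = (-⅓*(-1) - 868)² = (⅓ - 868)² = (-2603/3)² = 6775609/9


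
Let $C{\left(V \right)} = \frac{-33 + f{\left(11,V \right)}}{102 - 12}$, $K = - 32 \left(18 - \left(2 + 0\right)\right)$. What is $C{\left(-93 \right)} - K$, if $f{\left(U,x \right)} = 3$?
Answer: $\frac{1535}{3} \approx 511.67$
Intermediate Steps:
$K = -512$ ($K = - 32 \left(18 - 2\right) = \left(-32\right) 16 = -512$)
$C{\left(V \right)} = - \frac{1}{3}$ ($C{\left(V \right)} = \frac{-33 + 3}{102 - 12} = - \frac{30}{90} = \left(-30\right) \frac{1}{90} = - \frac{1}{3}$)
$C{\left(-93 \right)} - K = - \frac{1}{3} - -512 = - \frac{1}{3} + 512 = \frac{1535}{3}$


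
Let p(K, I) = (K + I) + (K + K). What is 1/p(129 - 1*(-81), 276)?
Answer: 1/906 ≈ 0.0011038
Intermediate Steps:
p(K, I) = I + 3*K (p(K, I) = (I + K) + 2*K = I + 3*K)
1/p(129 - 1*(-81), 276) = 1/(276 + 3*(129 - 1*(-81))) = 1/(276 + 3*(129 + 81)) = 1/(276 + 3*210) = 1/(276 + 630) = 1/906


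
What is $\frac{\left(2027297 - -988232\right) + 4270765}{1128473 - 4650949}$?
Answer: $- \frac{3643147}{1761238} \approx -2.0685$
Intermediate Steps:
$\frac{\left(2027297 - -988232\right) + 4270765}{1128473 - 4650949} = \frac{\left(2027297 + 988232\right) + 4270765}{-3522476} = \left(3015529 + 4270765\right) \left(- \frac{1}{3522476}\right) = 7286294 \left(- \frac{1}{3522476}\right) = - \frac{3643147}{1761238}$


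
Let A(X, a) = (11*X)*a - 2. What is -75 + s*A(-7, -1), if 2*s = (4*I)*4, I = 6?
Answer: 3525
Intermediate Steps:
A(X, a) = -2 + 11*X*a (A(X, a) = 11*X*a - 2 = -2 + 11*X*a)
s = 48 (s = ((4*6)*4)/2 = (24*4)/2 = (1/2)*96 = 48)
-75 + s*A(-7, -1) = -75 + 48*(-2 + 11*(-7)*(-1)) = -75 + 48*(-2 + 77) = -75 + 48*75 = -75 + 3600 = 3525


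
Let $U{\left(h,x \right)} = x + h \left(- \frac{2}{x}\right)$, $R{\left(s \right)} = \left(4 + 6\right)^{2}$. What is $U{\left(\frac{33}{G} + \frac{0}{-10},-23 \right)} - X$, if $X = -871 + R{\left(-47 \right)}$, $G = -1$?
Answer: $\frac{17138}{23} \approx 745.13$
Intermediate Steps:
$R{\left(s \right)} = 100$ ($R{\left(s \right)} = 10^{2} = 100$)
$X = -771$ ($X = -871 + 100 = -771$)
$U{\left(h,x \right)} = x - \frac{2 h}{x}$
$U{\left(\frac{33}{G} + \frac{0}{-10},-23 \right)} - X = \left(-23 - \frac{2 \left(\frac{33}{-1} + \frac{0}{-10}\right)}{-23}\right) - -771 = \left(-23 - 2 \left(33 \left(-1\right) + 0 \left(- \frac{1}{10}\right)\right) \left(- \frac{1}{23}\right)\right) + 771 = \left(-23 - 2 \left(-33 + 0\right) \left(- \frac{1}{23}\right)\right) + 771 = \left(-23 - \left(-66\right) \left(- \frac{1}{23}\right)\right) + 771 = \left(-23 - \frac{66}{23}\right) + 771 = - \frac{595}{23} + 771 = \frac{17138}{23}$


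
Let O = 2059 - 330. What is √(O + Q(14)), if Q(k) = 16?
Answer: √1745 ≈ 41.773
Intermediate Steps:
O = 1729
√(O + Q(14)) = √(1729 + 16) = √1745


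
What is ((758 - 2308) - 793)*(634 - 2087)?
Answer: 3404379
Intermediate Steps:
((758 - 2308) - 793)*(634 - 2087) = (-1550 - 793)*(-1453) = -2343*(-1453) = 3404379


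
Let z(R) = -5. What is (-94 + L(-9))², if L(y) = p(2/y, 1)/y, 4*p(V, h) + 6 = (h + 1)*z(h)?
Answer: 708964/81 ≈ 8752.6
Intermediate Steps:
p(V, h) = -11/4 - 5*h/4 (p(V, h) = -3/2 + ((h + 1)*(-5))/4 = -3/2 + ((1 + h)*(-5))/4 = -3/2 + (-5 - 5*h)/4 = -3/2 + (-5/4 - 5*h/4) = -11/4 - 5*h/4)
L(y) = -4/y (L(y) = (-11/4 - 5/4*1)/y = (-11/4 - 5/4)/y = -4/y)
(-94 + L(-9))² = (-94 - 4/(-9))² = (-94 - 4*(-⅑))² = (-94 + 4/9)² = (-842/9)² = 708964/81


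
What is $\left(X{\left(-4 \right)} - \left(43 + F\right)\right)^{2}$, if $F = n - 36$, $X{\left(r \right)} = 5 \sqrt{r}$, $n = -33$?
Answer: $576 + 520 i \approx 576.0 + 520.0 i$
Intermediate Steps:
$F = -69$ ($F = -33 - 36 = -69$)
$\left(X{\left(-4 \right)} - \left(43 + F\right)\right)^{2} = \left(5 \sqrt{-4} - -26\right)^{2} = \left(5 \cdot 2 i + \left(-43 + 69\right)\right)^{2} = \left(10 i + 26\right)^{2} = \left(26 + 10 i\right)^{2}$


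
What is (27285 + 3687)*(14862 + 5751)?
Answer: 638425836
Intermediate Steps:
(27285 + 3687)*(14862 + 5751) = 30972*20613 = 638425836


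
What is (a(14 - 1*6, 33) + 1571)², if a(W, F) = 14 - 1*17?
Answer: 2458624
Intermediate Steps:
a(W, F) = -3 (a(W, F) = 14 - 17 = -3)
(a(14 - 1*6, 33) + 1571)² = (-3 + 1571)² = 1568² = 2458624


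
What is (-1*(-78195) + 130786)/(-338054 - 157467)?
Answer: -208981/495521 ≈ -0.42174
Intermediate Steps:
(-1*(-78195) + 130786)/(-338054 - 157467) = (78195 + 130786)/(-495521) = 208981*(-1/495521) = -208981/495521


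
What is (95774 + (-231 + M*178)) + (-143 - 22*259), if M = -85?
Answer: 74572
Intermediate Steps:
(95774 + (-231 + M*178)) + (-143 - 22*259) = (95774 + (-231 - 85*178)) + (-143 - 22*259) = (95774 + (-231 - 15130)) + (-143 - 5698) = (95774 - 15361) - 5841 = 80413 - 5841 = 74572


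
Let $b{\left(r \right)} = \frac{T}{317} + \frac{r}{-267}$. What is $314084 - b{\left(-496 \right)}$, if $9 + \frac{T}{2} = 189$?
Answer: $\frac{26583502324}{84639} \approx 3.1408 \cdot 10^{5}$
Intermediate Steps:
$T = 360$ ($T = -18 + 2 \cdot 189 = -18 + 378 = 360$)
$b{\left(r \right)} = \frac{360}{317} - \frac{r}{267}$ ($b{\left(r \right)} = \frac{360}{317} + \frac{r}{-267} = 360 \cdot \frac{1}{317} + r \left(- \frac{1}{267}\right) = \frac{360}{317} - \frac{r}{267}$)
$314084 - b{\left(-496 \right)} = 314084 - \left(\frac{360}{317} - - \frac{496}{267}\right) = 314084 - \left(\frac{360}{317} + \frac{496}{267}\right) = 314084 - \frac{253352}{84639} = \frac{26583502324}{84639}$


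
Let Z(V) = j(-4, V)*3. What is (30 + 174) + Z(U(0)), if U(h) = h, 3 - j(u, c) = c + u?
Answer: 225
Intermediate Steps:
j(u, c) = 3 - c - u (j(u, c) = 3 - (c + u) = 3 + (-c - u) = 3 - c - u)
Z(V) = 21 - 3*V (Z(V) = (3 - V - 1*(-4))*3 = (3 - V + 4)*3 = (7 - V)*3 = 21 - 3*V)
(30 + 174) + Z(U(0)) = (30 + 174) + (21 - 3*0) = 204 + (21 + 0) = 204 + 21 = 225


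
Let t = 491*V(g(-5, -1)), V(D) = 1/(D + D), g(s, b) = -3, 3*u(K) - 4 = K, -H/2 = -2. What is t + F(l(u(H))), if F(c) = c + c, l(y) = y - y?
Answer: -491/6 ≈ -81.833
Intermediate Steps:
H = 4 (H = -2*(-2) = 4)
u(K) = 4/3 + K/3
V(D) = 1/(2*D)
t = -491/6 (t = 491*((½)/(-3)) = 491*((½)*(-⅓)) = 491*(-⅙) = -491/6 ≈ -81.833)
l(y) = 0
F(c) = 2*c
t + F(l(u(H))) = -491/6 + 2*0 = -491/6 + 0 = -491/6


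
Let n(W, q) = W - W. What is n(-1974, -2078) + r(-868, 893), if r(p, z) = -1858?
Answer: -1858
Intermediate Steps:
n(W, q) = 0
n(-1974, -2078) + r(-868, 893) = 0 - 1858 = -1858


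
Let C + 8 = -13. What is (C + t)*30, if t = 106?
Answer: 2550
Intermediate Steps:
C = -21 (C = -8 - 13 = -21)
(C + t)*30 = (-21 + 106)*30 = 85*30 = 2550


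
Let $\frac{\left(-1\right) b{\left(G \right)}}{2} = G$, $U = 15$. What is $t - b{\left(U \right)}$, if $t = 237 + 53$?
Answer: $320$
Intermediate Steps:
$t = 290$
$b{\left(G \right)} = - 2 G$
$t - b{\left(U \right)} = 290 - \left(-2\right) 15 = 290 - -30 = 290 + 30 = 320$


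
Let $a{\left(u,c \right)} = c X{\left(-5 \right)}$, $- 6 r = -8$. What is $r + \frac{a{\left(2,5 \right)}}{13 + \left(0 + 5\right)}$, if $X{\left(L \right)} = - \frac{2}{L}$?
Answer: $\frac{13}{9} \approx 1.4444$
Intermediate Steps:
$r = \frac{4}{3}$ ($r = \left(- \frac{1}{6}\right) \left(-8\right) = \frac{4}{3} \approx 1.3333$)
$a{\left(u,c \right)} = \frac{2 c}{5}$ ($a{\left(u,c \right)} = c \left(- \frac{2}{-5}\right) = c \left(\left(-2\right) \left(- \frac{1}{5}\right)\right) = c \frac{2}{5} = \frac{2 c}{5}$)
$r + \frac{a{\left(2,5 \right)}}{13 + \left(0 + 5\right)} = \frac{4}{3} + \frac{\frac{2}{5} \cdot 5}{13 + \left(0 + 5\right)} = \frac{4}{3} + \frac{1}{13 + 5} \cdot 2 = \frac{4}{3} + \frac{1}{18} \cdot 2 = \frac{4}{3} + \frac{1}{9} = \frac{13}{9}$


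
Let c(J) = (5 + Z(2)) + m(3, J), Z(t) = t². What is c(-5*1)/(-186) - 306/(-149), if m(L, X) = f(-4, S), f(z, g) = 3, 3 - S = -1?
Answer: 9188/4619 ≈ 1.9892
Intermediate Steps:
S = 4 (S = 3 - 1*(-1) = 3 + 1 = 4)
m(L, X) = 3
c(J) = 12 (c(J) = (5 + 2²) + 3 = (5 + 4) + 3 = 9 + 3 = 12)
c(-5*1)/(-186) - 306/(-149) = 12/(-186) - 306/(-149) = 12*(-1/186) - 306*(-1/149) = -2/31 + 306/149 = 9188/4619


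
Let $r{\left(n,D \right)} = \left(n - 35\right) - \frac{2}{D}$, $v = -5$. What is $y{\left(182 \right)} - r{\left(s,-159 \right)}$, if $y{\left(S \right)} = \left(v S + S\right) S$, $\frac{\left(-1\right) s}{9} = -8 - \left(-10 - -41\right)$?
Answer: $- \frac{21117110}{159} \approx -1.3281 \cdot 10^{5}$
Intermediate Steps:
$s = 351$ ($s = - 9 \left(-8 - \left(-10 - -41\right)\right) = - 9 \left(-8 - \left(-10 + 41\right)\right) = - 9 \left(-8 - 31\right) = \left(-9\right) \left(-39\right) = 351$)
$y{\left(S \right)} = - 4 S^{2}$ ($y{\left(S \right)} = \left(- 5 S + S\right) S = - 4 S S = - 4 S^{2}$)
$r{\left(n,D \right)} = -35 + n - \frac{2}{D}$ ($r{\left(n,D \right)} = \left(-35 + n\right) - \frac{2}{D} = -35 + n - \frac{2}{D}$)
$y{\left(182 \right)} - r{\left(s,-159 \right)} = - 4 \cdot 182^{2} - \left(-35 + 351 - \frac{2}{-159}\right) = \left(-4\right) 33124 - \left(-35 + 351 - - \frac{2}{159}\right) = -132496 - \left(-35 + 351 + \frac{2}{159}\right) = -132496 - \frac{50246}{159} = - \frac{21117110}{159}$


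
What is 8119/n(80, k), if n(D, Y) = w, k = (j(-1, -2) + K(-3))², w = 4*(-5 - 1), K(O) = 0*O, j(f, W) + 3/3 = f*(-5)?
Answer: -8119/24 ≈ -338.29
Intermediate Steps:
j(f, W) = -1 - 5*f (j(f, W) = -1 + f*(-5) = -1 - 5*f)
K(O) = 0
w = -24 (w = 4*(-6) = -24)
k = 16 (k = ((-1 - 5*(-1)) + 0)² = ((-1 + 5) + 0)² = (4 + 0)² = 4² = 16)
n(D, Y) = -24
8119/n(80, k) = 8119/(-24) = 8119*(-1/24) = -8119/24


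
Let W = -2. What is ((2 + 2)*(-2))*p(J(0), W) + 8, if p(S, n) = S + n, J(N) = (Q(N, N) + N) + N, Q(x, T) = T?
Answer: 24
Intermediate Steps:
J(N) = 3*N (J(N) = (N + N) + N = 2*N + N = 3*N)
((2 + 2)*(-2))*p(J(0), W) + 8 = ((2 + 2)*(-2))*(3*0 - 2) + 8 = (4*(-2))*(0 - 2) + 8 = -8*(-2) + 8 = 16 + 8 = 24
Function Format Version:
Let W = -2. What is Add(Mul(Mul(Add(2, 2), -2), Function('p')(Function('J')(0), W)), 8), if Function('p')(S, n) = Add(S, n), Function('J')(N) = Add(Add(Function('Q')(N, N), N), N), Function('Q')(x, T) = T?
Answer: 24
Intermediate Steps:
Function('J')(N) = Mul(3, N) (Function('J')(N) = Add(Add(N, N), N) = Add(Mul(2, N), N) = Mul(3, N))
Add(Mul(Mul(Add(2, 2), -2), Function('p')(Function('J')(0), W)), 8) = Add(Mul(Mul(Add(2, 2), -2), Add(Mul(3, 0), -2)), 8) = Add(Mul(Mul(4, -2), Add(0, -2)), 8) = Add(Mul(-8, -2), 8) = Add(16, 8) = 24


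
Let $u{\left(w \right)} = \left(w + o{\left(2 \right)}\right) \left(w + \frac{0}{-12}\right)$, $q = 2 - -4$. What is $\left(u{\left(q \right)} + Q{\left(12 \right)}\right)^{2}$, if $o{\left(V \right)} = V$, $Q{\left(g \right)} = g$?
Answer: $3600$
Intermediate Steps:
$q = 6$ ($q = 2 + 4 = 6$)
$u{\left(w \right)} = w \left(2 + w\right)$ ($u{\left(w \right)} = \left(w + 2\right) \left(w + \frac{0}{-12}\right) = \left(2 + w\right) \left(w + 0 \left(- \frac{1}{12}\right)\right) = \left(2 + w\right) \left(w + 0\right) = \left(2 + w\right) w = w \left(2 + w\right)$)
$\left(u{\left(q \right)} + Q{\left(12 \right)}\right)^{2} = \left(6 \left(2 + 6\right) + 12\right)^{2} = \left(6 \cdot 8 + 12\right)^{2} = \left(48 + 12\right)^{2} = 60^{2} = 3600$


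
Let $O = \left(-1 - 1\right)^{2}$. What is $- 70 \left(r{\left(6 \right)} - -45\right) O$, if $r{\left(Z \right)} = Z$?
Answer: $-14280$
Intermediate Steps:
$O = 4$ ($O = \left(-2\right)^{2} = 4$)
$- 70 \left(r{\left(6 \right)} - -45\right) O = - 70 \left(6 - -45\right) 4 = - 70 \left(6 + 45\right) 4 = \left(-70\right) 51 \cdot 4 = \left(-3570\right) 4 = -14280$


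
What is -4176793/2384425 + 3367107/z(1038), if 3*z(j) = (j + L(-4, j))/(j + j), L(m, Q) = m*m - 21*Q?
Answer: -12500573827744073/12365628050 ≈ -1.0109e+6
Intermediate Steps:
L(m, Q) = m**2 - 21*Q
z(j) = (16 - 20*j)/(6*j) (z(j) = ((j + ((-4)**2 - 21*j))/(j + j))/3 = ((j + (16 - 21*j))/((2*j)))/3 = ((16 - 20*j)*(1/(2*j)))/3 = ((16 - 20*j)/(2*j))/3 = (16 - 20*j)/(6*j))
-4176793/2384425 + 3367107/z(1038) = -4176793/2384425 + 3367107/(((2/3)*(4 - 5*1038)/1038)) = -4176793*1/2384425 + 3367107/(((2/3)*(1/1038)*(4 - 5190))) = -4176793/2384425 + 3367107/(((2/3)*(1/1038)*(-5186))) = -4176793/2384425 + 3367107/(-5186/1557) = -4176793/2384425 + 3367107*(-1557/5186) = -4176793/2384425 - 5242585599/5186 = -12500573827744073/12365628050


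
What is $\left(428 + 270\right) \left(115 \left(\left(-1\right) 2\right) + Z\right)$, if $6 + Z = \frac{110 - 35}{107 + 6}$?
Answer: $- \frac{18561914}{113} \approx -1.6426 \cdot 10^{5}$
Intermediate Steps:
$Z = - \frac{603}{113}$ ($Z = -6 + \frac{110 - 35}{107 + 6} = -6 + \frac{75}{113} = - \frac{603}{113} \approx -5.3363$)
$\left(428 + 270\right) \left(115 \left(\left(-1\right) 2\right) + Z\right) = \left(428 + 270\right) \left(115 \left(\left(-1\right) 2\right) - \frac{603}{113}\right) = 698 \left(115 \left(-2\right) - \frac{603}{113}\right) = 698 \left(-230 - \frac{603}{113}\right) = 698 \left(- \frac{26593}{113}\right) = - \frac{18561914}{113}$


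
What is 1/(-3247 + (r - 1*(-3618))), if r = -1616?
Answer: -1/1245 ≈ -0.00080321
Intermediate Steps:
1/(-3247 + (r - 1*(-3618))) = 1/(-3247 + (-1616 - 1*(-3618))) = 1/(-3247 + (-1616 + 3618)) = 1/(-3247 + 2002) = 1/(-1245) = -1/1245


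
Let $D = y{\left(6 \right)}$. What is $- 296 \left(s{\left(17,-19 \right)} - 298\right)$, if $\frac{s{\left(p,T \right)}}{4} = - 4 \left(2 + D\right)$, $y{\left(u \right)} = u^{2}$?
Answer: $268176$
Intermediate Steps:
$D = 36$ ($D = 6^{2} = 36$)
$s{\left(p,T \right)} = -608$ ($s{\left(p,T \right)} = 4 \left(- 4 \left(2 + 36\right)\right) = 4 \left(\left(-4\right) 38\right) = 4 \left(-152\right) = -608$)
$- 296 \left(s{\left(17,-19 \right)} - 298\right) = - 296 \left(-608 - 298\right) = \left(-296\right) \left(-906\right) = 268176$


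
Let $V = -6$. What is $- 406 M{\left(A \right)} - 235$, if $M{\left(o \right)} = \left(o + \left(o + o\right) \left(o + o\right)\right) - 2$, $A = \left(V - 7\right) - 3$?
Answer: $-408671$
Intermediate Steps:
$A = -16$ ($A = \left(-6 - 7\right) - 3 = -13 - 3 = -16$)
$M{\left(o \right)} = -2 + o + 4 o^{2}$ ($M{\left(o \right)} = \left(o + 2 o 2 o\right) - 2 = \left(o + 4 o^{2}\right) - 2 = -2 + o + 4 o^{2}$)
$- 406 M{\left(A \right)} - 235 = - 406 \left(-2 - 16 + 4 \left(-16\right)^{2}\right) - 235 = - 406 \left(-2 - 16 + 4 \cdot 256\right) - 235 = - 406 \left(-2 - 16 + 1024\right) - 235 = \left(-406\right) 1006 - 235 = -408436 - 235 = -408671$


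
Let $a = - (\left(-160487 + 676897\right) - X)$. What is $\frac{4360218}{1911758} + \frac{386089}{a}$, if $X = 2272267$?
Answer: $\frac{4197014015644}{1678386833303} \approx 2.5006$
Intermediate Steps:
$a = 1755857$ ($a = - (\left(-160487 + 676897\right) - 2272267) = - (516410 - 2272267) = \left(-1\right) \left(-1755857\right) = 1755857$)
$\frac{4360218}{1911758} + \frac{386089}{a} = \frac{4360218}{1911758} + \frac{386089}{1755857} = 4360218 \cdot \frac{1}{1911758} + 386089 \cdot \frac{1}{1755857} = \frac{2180109}{955879} + \frac{386089}{1755857} = \frac{4197014015644}{1678386833303}$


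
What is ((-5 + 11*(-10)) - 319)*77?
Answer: -33418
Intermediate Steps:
((-5 + 11*(-10)) - 319)*77 = ((-5 - 110) - 319)*77 = (-115 - 319)*77 = -434*77 = -33418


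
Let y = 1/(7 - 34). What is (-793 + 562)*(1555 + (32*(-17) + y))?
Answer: -2101792/9 ≈ -2.3353e+5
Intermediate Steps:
y = -1/27 (y = 1/(-27) = -1/27 ≈ -0.037037)
(-793 + 562)*(1555 + (32*(-17) + y)) = (-793 + 562)*(1555 + (32*(-17) - 1/27)) = -231*(1555 + (-544 - 1/27)) = -231*(1555 - 14689/27) = -231*27296/27 = -2101792/9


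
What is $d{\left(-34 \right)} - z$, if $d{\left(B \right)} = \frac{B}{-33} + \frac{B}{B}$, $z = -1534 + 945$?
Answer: $\frac{19504}{33} \approx 591.03$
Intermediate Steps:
$z = -589$
$d{\left(B \right)} = 1 - \frac{B}{33}$ ($d{\left(B \right)} = B \left(- \frac{1}{33}\right) + 1 = - \frac{B}{33} + 1 = 1 - \frac{B}{33}$)
$d{\left(-34 \right)} - z = \left(1 - - \frac{34}{33}\right) - -589 = \left(1 + \frac{34}{33}\right) + 589 = \frac{67}{33} + 589 = \frac{19504}{33}$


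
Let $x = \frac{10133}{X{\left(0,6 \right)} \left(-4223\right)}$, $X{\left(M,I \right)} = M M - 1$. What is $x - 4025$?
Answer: $- \frac{16987442}{4223} \approx -4022.6$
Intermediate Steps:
$X{\left(M,I \right)} = -1 + M^{2}$ ($X{\left(M,I \right)} = M^{2} - 1 = -1 + M^{2}$)
$x = \frac{10133}{4223}$ ($x = \frac{10133}{\left(-1 + 0^{2}\right) \left(-4223\right)} = \frac{10133}{\left(-1 + 0\right) \left(-4223\right)} = \frac{10133}{\left(-1\right) \left(-4223\right)} = \frac{10133}{4223} \approx 2.3995$)
$x - 4025 = \frac{10133}{4223} - 4025 = - \frac{16987442}{4223}$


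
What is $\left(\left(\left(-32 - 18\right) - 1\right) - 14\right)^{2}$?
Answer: $4225$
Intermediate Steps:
$\left(\left(\left(-32 - 18\right) - 1\right) - 14\right)^{2} = \left(\left(-50 - 1\right) - 14\right)^{2} = \left(-51 - 14\right)^{2} = \left(-65\right)^{2} = 4225$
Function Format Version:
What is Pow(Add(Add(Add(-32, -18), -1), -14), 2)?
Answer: 4225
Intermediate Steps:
Pow(Add(Add(Add(-32, -18), -1), -14), 2) = Pow(Add(Add(-50, -1), -14), 2) = Pow(Add(-51, -14), 2) = Pow(-65, 2) = 4225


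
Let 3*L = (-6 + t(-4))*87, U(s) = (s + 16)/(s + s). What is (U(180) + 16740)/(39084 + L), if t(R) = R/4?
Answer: 1506649/3499290 ≈ 0.43056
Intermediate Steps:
t(R) = R/4 (t(R) = R*(¼) = R/4)
U(s) = (16 + s)/(2*s) (U(s) = (16 + s)/((2*s)) = (16 + s)*(1/(2*s)) = (16 + s)/(2*s))
L = -203 (L = ((-6 + (¼)*(-4))*87)/3 = ((-6 - 1)*87)/3 = (-7*87)/3 = (⅓)*(-609) = -203)
(U(180) + 16740)/(39084 + L) = ((½)*(16 + 180)/180 + 16740)/(39084 - 203) = ((½)*(1/180)*196 + 16740)/38881 = (49/90 + 16740)*(1/38881) = (1506649/90)*(1/38881) = 1506649/3499290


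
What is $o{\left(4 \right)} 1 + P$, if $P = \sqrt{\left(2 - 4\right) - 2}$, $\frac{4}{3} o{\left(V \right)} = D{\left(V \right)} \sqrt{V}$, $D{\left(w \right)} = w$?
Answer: $6 + 2 i \approx 6.0 + 2.0 i$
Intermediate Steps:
$o{\left(V \right)} = \frac{3 V^{\frac{3}{2}}}{4}$ ($o{\left(V \right)} = \frac{3 V \sqrt{V}}{4} = \frac{3 V^{\frac{3}{2}}}{4}$)
$P = 2 i$ ($P = \sqrt{\left(2 - 4\right) - 2} = \sqrt{-2 - 2} = \sqrt{-4} = 2 i \approx 2.0 i$)
$o{\left(4 \right)} 1 + P = \frac{3 \cdot 4^{\frac{3}{2}}}{4} \cdot 1 + 2 i = \frac{3}{4} \cdot 8 \cdot 1 + 2 i = 6 \cdot 1 + 2 i = 6 + 2 i$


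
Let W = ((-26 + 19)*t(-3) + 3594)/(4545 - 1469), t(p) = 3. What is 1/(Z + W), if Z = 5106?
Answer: 3076/15709629 ≈ 0.00019580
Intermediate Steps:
W = 3573/3076 (W = ((-26 + 19)*3 + 3594)/(4545 - 1469) = (-7*3 + 3594)/3076 = (-21 + 3594)*(1/3076) = 3573*(1/3076) = 3573/3076 ≈ 1.1616)
1/(Z + W) = 1/(5106 + 3573/3076) = 1/(15709629/3076) = 3076/15709629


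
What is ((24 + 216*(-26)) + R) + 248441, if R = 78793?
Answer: 321642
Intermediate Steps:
((24 + 216*(-26)) + R) + 248441 = ((24 + 216*(-26)) + 78793) + 248441 = ((24 - 5616) + 78793) + 248441 = (-5592 + 78793) + 248441 = 73201 + 248441 = 321642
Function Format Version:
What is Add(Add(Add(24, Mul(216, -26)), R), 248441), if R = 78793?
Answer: 321642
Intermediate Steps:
Add(Add(Add(24, Mul(216, -26)), R), 248441) = Add(Add(Add(24, Mul(216, -26)), 78793), 248441) = Add(Add(Add(24, -5616), 78793), 248441) = Add(Add(-5592, 78793), 248441) = Add(73201, 248441) = 321642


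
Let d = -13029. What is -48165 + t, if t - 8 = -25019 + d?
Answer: -86205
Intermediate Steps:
t = -38040 (t = 8 + (-25019 - 13029) = 8 - 38048 = -38040)
-48165 + t = -48165 - 38040 = -86205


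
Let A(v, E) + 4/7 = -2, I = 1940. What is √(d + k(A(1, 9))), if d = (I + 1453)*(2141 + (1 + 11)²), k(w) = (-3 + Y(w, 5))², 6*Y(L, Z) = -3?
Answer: √31012069/2 ≈ 2784.4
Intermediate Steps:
Y(L, Z) = -½ (Y(L, Z) = (⅙)*(-3) = -½)
A(v, E) = -18/7 (A(v, E) = -4/7 - 2 = -18/7)
k(w) = 49/4 (k(w) = (-3 - ½)² = (-7/2)² = 49/4)
d = 7753005 (d = (1940 + 1453)*(2141 + (1 + 11)²) = 3393*(2141 + 12²) = 3393*(2141 + 144) = 3393*2285 = 7753005)
√(d + k(A(1, 9))) = √(7753005 + 49/4) = √(31012069/4) = √31012069/2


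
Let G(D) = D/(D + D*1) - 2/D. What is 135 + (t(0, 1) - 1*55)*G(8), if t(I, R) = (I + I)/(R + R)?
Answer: 485/4 ≈ 121.25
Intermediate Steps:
t(I, R) = I/R (t(I, R) = (2*I)/((2*R)) = (2*I)*(1/(2*R)) = I/R)
G(D) = ½ - 2/D (G(D) = D/(D + D) - 2/D = D/((2*D)) - 2/D = D*(1/(2*D)) - 2/D = ½ - 2/D)
135 + (t(0, 1) - 1*55)*G(8) = 135 + (0/1 - 1*55)*((½)*(-4 + 8)/8) = 135 + (0*1 - 55)*((½)*(⅛)*4) = 135 + (0 - 55)*(¼) = 135 - 55*¼ = 135 - 55/4 = 485/4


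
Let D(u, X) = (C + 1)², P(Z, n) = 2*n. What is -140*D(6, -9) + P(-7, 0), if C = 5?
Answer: -5040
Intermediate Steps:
D(u, X) = 36 (D(u, X) = (5 + 1)² = 6² = 36)
-140*D(6, -9) + P(-7, 0) = -140*36 + 2*0 = -5040 + 0 = -5040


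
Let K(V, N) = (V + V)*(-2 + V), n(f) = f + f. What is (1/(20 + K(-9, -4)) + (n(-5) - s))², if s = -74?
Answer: 194686209/47524 ≈ 4096.6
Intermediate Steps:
n(f) = 2*f
K(V, N) = 2*V*(-2 + V) (K(V, N) = (2*V)*(-2 + V) = 2*V*(-2 + V))
(1/(20 + K(-9, -4)) + (n(-5) - s))² = (1/(20 + 2*(-9)*(-2 - 9)) + (2*(-5) - 1*(-74)))² = (1/(20 + 2*(-9)*(-11)) + (-10 + 74))² = (1/(20 + 198) + 64)² = (1/218 + 64)² = (13953/218)² = 194686209/47524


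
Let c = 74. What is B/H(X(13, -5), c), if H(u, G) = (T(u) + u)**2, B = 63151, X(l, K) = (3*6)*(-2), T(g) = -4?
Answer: 63151/1600 ≈ 39.469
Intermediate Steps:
X(l, K) = -36 (X(l, K) = 18*(-2) = -36)
H(u, G) = (-4 + u)**2
B/H(X(13, -5), c) = 63151/((-4 - 36)**2) = 63151/((-40)**2) = 63151/1600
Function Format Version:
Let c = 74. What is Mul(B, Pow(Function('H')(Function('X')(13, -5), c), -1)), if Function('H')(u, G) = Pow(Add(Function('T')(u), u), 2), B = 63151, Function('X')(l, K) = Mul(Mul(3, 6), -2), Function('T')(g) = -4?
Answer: Rational(63151, 1600) ≈ 39.469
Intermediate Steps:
Function('X')(l, K) = -36 (Function('X')(l, K) = Mul(18, -2) = -36)
Function('H')(u, G) = Pow(Add(-4, u), 2)
Mul(B, Pow(Function('H')(Function('X')(13, -5), c), -1)) = Mul(63151, Pow(Pow(Add(-4, -36), 2), -1)) = Mul(63151, Pow(Pow(-40, 2), -1)) = Mul(63151, Pow(1600, -1)) = Mul(63151, Rational(1, 1600)) = Rational(63151, 1600)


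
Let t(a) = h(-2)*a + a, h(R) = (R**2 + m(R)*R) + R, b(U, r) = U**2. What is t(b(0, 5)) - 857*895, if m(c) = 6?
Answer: -767015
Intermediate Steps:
h(R) = R**2 + 7*R (h(R) = (R**2 + 6*R) + R = R**2 + 7*R)
t(a) = -9*a (t(a) = (-2*(7 - 2))*a + a = (-2*5)*a + a = -10*a + a = -9*a)
t(b(0, 5)) - 857*895 = -9*0**2 - 857*895 = -9*0 - 767015 = 0 - 767015 = -767015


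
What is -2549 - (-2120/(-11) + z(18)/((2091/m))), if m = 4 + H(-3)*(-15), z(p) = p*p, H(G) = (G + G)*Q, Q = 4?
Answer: -21453255/7667 ≈ -2798.1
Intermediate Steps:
H(G) = 8*G (H(G) = (G + G)*4 = (2*G)*4 = 8*G)
z(p) = p**2
m = 364 (m = 4 + (8*(-3))*(-15) = 4 - 24*(-15) = 4 + 360 = 364)
-2549 - (-2120/(-11) + z(18)/((2091/m))) = -2549 - (-2120/(-11) + 18**2/((2091/364))) = -2549 - (-2120*(-1/11) + 324/((2091*(1/364)))) = -2549 - (2120/11 + 324/(2091/364)) = -2549 - (2120/11 + 324*(364/2091)) = -2549 - (2120/11 + 39312/697) = -2549 - 1*1910072/7667 = -2549 - 1910072/7667 = -21453255/7667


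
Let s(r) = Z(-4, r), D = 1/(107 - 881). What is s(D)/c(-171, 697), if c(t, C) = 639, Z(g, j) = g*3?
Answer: -4/213 ≈ -0.018779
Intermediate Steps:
Z(g, j) = 3*g
D = -1/774 (D = 1/(-774) = -1/774 ≈ -0.0012920)
s(r) = -12 (s(r) = 3*(-4) = -12)
s(D)/c(-171, 697) = -12/639 = -12*1/639 = -4/213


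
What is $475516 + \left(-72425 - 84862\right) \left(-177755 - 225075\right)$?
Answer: $63360397726$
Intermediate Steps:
$475516 + \left(-72425 - 84862\right) \left(-177755 - 225075\right) = 475516 - -63359922210 = 475516 + 63359922210 = 63360397726$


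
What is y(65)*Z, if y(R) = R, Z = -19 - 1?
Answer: -1300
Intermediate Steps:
Z = -20
y(65)*Z = 65*(-20) = -1300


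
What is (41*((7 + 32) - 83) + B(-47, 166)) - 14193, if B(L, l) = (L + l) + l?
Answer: -15712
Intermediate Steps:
B(L, l) = L + 2*l
(41*((7 + 32) - 83) + B(-47, 166)) - 14193 = (41*((7 + 32) - 83) + (-47 + 2*166)) - 14193 = (41*(39 - 83) + (-47 + 332)) - 14193 = (41*(-44) + 285) - 14193 = (-1804 + 285) - 14193 = -1519 - 14193 = -15712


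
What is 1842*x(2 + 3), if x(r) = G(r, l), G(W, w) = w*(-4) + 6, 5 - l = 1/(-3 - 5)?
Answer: -26709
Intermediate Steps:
l = 41/8 (l = 5 - 1/(-3 - 5) = 5 - 1/(-8) = 5 - 1*(-⅛) = 5 + ⅛ = 41/8 ≈ 5.1250)
G(W, w) = 6 - 4*w (G(W, w) = -4*w + 6 = 6 - 4*w)
x(r) = -29/2 (x(r) = 6 - 4*41/8 = 6 - 41/2 = -29/2)
1842*x(2 + 3) = 1842*(-29/2) = -26709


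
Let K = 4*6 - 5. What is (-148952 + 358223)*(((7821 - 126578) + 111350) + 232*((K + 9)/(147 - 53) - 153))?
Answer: -421302912303/47 ≈ -8.9639e+9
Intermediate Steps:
K = 19 (K = 24 - 5 = 19)
(-148952 + 358223)*(((7821 - 126578) + 111350) + 232*((K + 9)/(147 - 53) - 153)) = (-148952 + 358223)*(((7821 - 126578) + 111350) + 232*((19 + 9)/(147 - 53) - 153)) = 209271*((-118757 + 111350) + 232*(28/94 - 153)) = 209271*(-7407 + 232*(28*(1/94) - 153)) = 209271*(-7407 + 232*(14/47 - 153)) = 209271*(-7407 + 232*(-7177/47)) = 209271*(-7407 - 1665064/47) = 209271*(-2013193/47) = -421302912303/47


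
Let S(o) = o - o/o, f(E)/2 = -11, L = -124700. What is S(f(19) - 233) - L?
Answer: 124444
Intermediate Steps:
f(E) = -22 (f(E) = 2*(-11) = -22)
S(o) = -1 + o (S(o) = o - 1*1 = o - 1 = -1 + o)
S(f(19) - 233) - L = (-1 + (-22 - 233)) - 1*(-124700) = (-1 - 255) + 124700 = -256 + 124700 = 124444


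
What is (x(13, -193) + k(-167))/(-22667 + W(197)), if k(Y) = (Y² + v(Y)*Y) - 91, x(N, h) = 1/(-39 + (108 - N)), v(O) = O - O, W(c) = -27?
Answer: -1556689/1270864 ≈ -1.2249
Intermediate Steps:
v(O) = 0
x(N, h) = 1/(69 - N)
k(Y) = -91 + Y² (k(Y) = (Y² + 0*Y) - 91 = (Y² + 0) - 91 = Y² - 91 = -91 + Y²)
(x(13, -193) + k(-167))/(-22667 + W(197)) = (-1/(-69 + 13) + (-91 + (-167)²))/(-22667 - 27) = (-1/(-56) + (-91 + 27889))/(-22694) = (-1*(-1/56) + 27798)*(-1/22694) = (1/56 + 27798)*(-1/22694) = (1556689/56)*(-1/22694) = -1556689/1270864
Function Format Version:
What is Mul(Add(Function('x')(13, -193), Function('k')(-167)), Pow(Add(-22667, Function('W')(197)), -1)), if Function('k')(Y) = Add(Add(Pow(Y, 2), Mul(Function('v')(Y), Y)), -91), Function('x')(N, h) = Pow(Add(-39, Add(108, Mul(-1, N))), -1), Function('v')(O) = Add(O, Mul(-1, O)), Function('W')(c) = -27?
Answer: Rational(-1556689, 1270864) ≈ -1.2249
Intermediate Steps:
Function('v')(O) = 0
Function('x')(N, h) = Pow(Add(69, Mul(-1, N)), -1)
Function('k')(Y) = Add(-91, Pow(Y, 2)) (Function('k')(Y) = Add(Add(Pow(Y, 2), Mul(0, Y)), -91) = Add(Add(Pow(Y, 2), 0), -91) = Add(Pow(Y, 2), -91) = Add(-91, Pow(Y, 2)))
Mul(Add(Function('x')(13, -193), Function('k')(-167)), Pow(Add(-22667, Function('W')(197)), -1)) = Mul(Add(Mul(-1, Pow(Add(-69, 13), -1)), Add(-91, Pow(-167, 2))), Pow(Add(-22667, -27), -1)) = Mul(Add(Mul(-1, Pow(-56, -1)), Add(-91, 27889)), Pow(-22694, -1)) = Mul(Add(Mul(-1, Rational(-1, 56)), 27798), Rational(-1, 22694)) = Mul(Add(Rational(1, 56), 27798), Rational(-1, 22694)) = Mul(Rational(1556689, 56), Rational(-1, 22694)) = Rational(-1556689, 1270864)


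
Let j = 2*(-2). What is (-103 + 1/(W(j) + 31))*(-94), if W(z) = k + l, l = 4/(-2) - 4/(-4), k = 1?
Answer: 300048/31 ≈ 9679.0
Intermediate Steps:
l = -1 (l = 4*(-½) - 4*(-¼) = -2 + 1 = -1)
j = -4
W(z) = 0 (W(z) = 1 - 1 = 0)
(-103 + 1/(W(j) + 31))*(-94) = (-103 + 1/(0 + 31))*(-94) = (-103 + 1/31)*(-94) = -3192/31*(-94) = 300048/31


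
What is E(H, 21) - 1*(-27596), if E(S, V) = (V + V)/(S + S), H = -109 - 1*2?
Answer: 1021045/37 ≈ 27596.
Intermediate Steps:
H = -111 (H = -109 - 2 = -111)
E(S, V) = V/S (E(S, V) = (2*V)/((2*S)) = (2*V)*(1/(2*S)) = V/S)
E(H, 21) - 1*(-27596) = 21/(-111) - 1*(-27596) = 21*(-1/111) + 27596 = -7/37 + 27596 = 1021045/37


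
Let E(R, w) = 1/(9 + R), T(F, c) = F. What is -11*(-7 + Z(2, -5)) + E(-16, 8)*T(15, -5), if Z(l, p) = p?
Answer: 909/7 ≈ 129.86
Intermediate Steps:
-11*(-7 + Z(2, -5)) + E(-16, 8)*T(15, -5) = -11*(-7 - 5) + 15/(9 - 16) = -11*(-12) + 15/(-7) = 132 - ⅐*15 = 132 - 15/7 = 909/7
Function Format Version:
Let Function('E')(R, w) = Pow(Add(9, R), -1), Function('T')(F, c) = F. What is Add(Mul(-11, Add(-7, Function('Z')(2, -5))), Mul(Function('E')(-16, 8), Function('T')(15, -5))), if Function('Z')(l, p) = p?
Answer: Rational(909, 7) ≈ 129.86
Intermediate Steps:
Add(Mul(-11, Add(-7, Function('Z')(2, -5))), Mul(Function('E')(-16, 8), Function('T')(15, -5))) = Add(Mul(-11, Add(-7, -5)), Mul(Pow(Add(9, -16), -1), 15)) = Add(Mul(-11, -12), Mul(Pow(-7, -1), 15)) = Add(132, Mul(Rational(-1, 7), 15)) = Add(132, Rational(-15, 7)) = Rational(909, 7)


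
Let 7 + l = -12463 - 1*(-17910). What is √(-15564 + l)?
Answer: 2*I*√2531 ≈ 100.62*I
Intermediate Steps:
l = 5440 (l = -7 + (-12463 - 1*(-17910)) = -7 + (-12463 + 17910) = -7 + 5447 = 5440)
√(-15564 + l) = √(-15564 + 5440) = √(-10124) = 2*I*√2531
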